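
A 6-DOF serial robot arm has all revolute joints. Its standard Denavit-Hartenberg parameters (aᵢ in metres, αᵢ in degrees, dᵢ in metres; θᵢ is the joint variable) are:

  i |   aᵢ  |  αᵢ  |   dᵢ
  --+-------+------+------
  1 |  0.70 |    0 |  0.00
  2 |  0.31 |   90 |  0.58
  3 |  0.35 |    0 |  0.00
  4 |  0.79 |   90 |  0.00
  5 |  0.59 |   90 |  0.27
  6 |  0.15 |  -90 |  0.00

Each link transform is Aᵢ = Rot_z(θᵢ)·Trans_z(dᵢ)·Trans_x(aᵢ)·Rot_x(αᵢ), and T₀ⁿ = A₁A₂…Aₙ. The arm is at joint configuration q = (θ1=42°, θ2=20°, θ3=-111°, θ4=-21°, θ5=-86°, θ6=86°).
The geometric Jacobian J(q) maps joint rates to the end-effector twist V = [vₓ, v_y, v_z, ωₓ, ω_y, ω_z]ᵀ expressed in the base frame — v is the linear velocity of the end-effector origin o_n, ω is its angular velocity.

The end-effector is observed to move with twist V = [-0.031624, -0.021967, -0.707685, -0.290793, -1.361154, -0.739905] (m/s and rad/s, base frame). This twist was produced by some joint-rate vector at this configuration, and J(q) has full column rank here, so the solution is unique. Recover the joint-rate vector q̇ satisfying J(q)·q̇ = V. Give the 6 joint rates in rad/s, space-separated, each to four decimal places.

o_n = [-0.3298, 0.1457, -0.0842]
J₁: ẑ×o_n = [-0.1457, -0.3298, 0.0000], ω = ẑ
J2: z=[0.0000, 0.0000, 1.0000] o=[0.5202, 0.4684, 0.0000] → [0.3227, -0.8500, 0.0000, 0.0000, 0.0000, 1.0000]
J3: z=[0.8829, -0.4695, 0.0000] o=[0.6657, 0.7421, 0.5800] → [0.3118, 0.5864, -0.9939, 0.8829, -0.4695, 0.0000]
J4: z=[0.8829, -0.4695, 0.0000] o=[0.6069, 0.6314, 0.2532] → [0.1584, 0.2979, -0.8685, 0.8829, -0.4695, 0.0000]
J5: z=[-0.3489, -0.6562, 0.6691] o=[0.3587, 0.1646, -0.3338] → [-0.1512, -0.3736, -0.4451, -0.3489, -0.6562, 0.6691]
J6: z=[0.2518, 0.6221, 0.7413] o=[-0.2681, 0.2395, -0.1838] → [0.1314, -0.0708, 0.0148, 0.2518, 0.6221, 0.7413]
q̇ = J⁺·V = [-0.7770, 0.1650, 0.1320, 0.1810, 0.9090, -0.9930]

-0.7770 0.1650 0.1320 0.1810 0.9090 -0.9930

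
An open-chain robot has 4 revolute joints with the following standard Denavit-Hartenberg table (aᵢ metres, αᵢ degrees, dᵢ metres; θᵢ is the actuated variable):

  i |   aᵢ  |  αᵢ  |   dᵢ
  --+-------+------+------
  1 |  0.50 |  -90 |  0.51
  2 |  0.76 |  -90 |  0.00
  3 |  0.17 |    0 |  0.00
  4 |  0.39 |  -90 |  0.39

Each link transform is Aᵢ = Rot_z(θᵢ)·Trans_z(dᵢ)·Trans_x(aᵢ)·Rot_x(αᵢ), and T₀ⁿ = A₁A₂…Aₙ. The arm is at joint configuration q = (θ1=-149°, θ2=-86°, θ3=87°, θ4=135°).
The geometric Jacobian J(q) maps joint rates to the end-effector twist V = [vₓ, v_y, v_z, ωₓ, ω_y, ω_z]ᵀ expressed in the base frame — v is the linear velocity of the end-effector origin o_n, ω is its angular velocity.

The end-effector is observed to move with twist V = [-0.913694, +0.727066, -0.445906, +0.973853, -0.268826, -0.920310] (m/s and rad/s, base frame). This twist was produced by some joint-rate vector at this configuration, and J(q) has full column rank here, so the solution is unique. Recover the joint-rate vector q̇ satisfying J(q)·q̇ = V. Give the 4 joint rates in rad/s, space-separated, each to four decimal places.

-0.9690 0.7320 -0.2660 -0.4320

o_n = [-0.7437, -0.5533, 0.9607]
J₁: ẑ×o_n = [0.5533, -0.7437, 0.0000], ω = ẑ
J2: z=[0.5150, -0.8572, 0.0000] o=[-0.4286, -0.2575, 0.5100] → [-0.3863, -0.2321, -0.4225, 0.5150, -0.8572, 0.0000]
J3: z=[-0.8551, -0.5138, -0.0698] o=[-0.4740, -0.2848, 1.2681] → [0.1392, -0.2441, 0.0910, -0.8551, -0.5138, -0.0698]
J4: z=[-0.8551, -0.5138, -0.0698] o=[-0.5620, -0.1396, 1.2770] → [0.1337, -0.2578, 0.2603, -0.8551, -0.5138, -0.0698]
q̇ = J⁺·V = [-0.9690, 0.7320, -0.2660, -0.4320]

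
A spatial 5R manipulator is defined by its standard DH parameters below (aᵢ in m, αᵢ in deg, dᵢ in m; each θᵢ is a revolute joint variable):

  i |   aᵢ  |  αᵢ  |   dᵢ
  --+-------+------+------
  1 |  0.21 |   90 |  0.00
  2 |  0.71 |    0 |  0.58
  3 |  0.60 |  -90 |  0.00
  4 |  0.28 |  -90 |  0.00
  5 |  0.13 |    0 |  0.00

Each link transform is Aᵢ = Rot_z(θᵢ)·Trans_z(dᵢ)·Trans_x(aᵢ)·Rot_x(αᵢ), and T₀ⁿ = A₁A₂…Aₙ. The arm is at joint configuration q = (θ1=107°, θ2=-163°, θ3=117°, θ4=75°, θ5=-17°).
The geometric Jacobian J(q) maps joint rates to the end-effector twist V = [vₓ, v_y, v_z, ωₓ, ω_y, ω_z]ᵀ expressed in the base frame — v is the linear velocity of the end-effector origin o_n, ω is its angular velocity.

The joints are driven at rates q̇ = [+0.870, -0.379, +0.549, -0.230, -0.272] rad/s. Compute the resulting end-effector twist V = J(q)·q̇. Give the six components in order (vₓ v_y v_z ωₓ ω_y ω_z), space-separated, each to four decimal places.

-0.0811 0.2394 0.3060 0.2249 0.0866 0.5212

o_n = [0.1672, 0.1012, -0.6881]
J₁: ẑ×o_n = [-0.1012, 0.1672, 0.0000], ω = ẑ
J2: z=[0.9563, 0.2924, 0.0000] o=[-0.0614, 0.2008, 0.0000] → [-0.2012, 0.6580, -0.1621, 0.9563, 0.2924, 0.0000]
J3: z=[0.9563, 0.2924, 0.0000] o=[0.6918, -0.2789, -0.2076] → [-0.1405, 0.4595, 0.5168, 0.9563, 0.2924, 0.0000]
J4: z=[-0.2103, 0.6879, 0.6947] o=[0.5699, 0.1197, -0.6392] → [-0.0208, -0.2900, 0.2809, -0.2103, 0.6879, 0.6947]
J5: z=[-0.0513, -0.7173, 0.6948] o=[0.2966, 0.0887, -0.6913] → [-0.0110, -0.0897, -0.0934, -0.0513, -0.7173, 0.6948]
V = J·q̇ = [-0.0811, 0.2394, 0.3060, 0.2249, 0.0866, 0.5212]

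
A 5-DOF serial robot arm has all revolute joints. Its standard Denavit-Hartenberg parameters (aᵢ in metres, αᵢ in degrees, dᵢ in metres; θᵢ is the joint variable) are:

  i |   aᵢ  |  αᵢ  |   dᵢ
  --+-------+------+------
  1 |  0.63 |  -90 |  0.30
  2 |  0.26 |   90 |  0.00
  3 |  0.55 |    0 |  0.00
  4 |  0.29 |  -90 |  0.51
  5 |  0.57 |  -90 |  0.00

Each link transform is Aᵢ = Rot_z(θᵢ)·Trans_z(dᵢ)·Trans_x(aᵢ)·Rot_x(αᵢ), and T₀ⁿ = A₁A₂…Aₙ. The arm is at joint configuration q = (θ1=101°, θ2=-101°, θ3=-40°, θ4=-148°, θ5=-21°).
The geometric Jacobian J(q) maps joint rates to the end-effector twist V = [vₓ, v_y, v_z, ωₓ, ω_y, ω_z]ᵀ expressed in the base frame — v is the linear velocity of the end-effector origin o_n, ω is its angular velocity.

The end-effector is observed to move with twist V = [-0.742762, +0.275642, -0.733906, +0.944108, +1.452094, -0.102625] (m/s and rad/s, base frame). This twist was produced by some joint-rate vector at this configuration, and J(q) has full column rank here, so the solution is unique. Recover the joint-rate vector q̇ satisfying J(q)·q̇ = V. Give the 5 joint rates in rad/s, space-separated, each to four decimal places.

o_n = [0.2435, 0.0007, 0.0333]
J₁: ẑ×o_n = [-0.0007, 0.2435, 0.0000], ω = ẑ
J2: z=[-0.9816, -0.1908, 0.0000] o=[-0.1202, 0.6184, 0.3000] → [0.0509, -0.2618, 0.6758, -0.9816, -0.1908, 0.0000]
J3: z=[0.1873, -0.9636, -0.1908] o=[-0.1107, 0.5697, 0.5552] → [0.3943, 0.0302, 0.2347, 0.1873, -0.9636, -0.1908]
J4: z=[0.1873, -0.9636, -0.1908] o=[0.2516, 0.5583, 0.9688] → [0.7950, 0.1768, -0.1123, 0.1873, -0.9636, -0.1908]
J5: z=[0.9670, 0.2150, -0.1366] o=[0.2971, 0.1129, 0.5896] → [-0.1349, 0.5452, -0.0970, 0.9670, 0.2150, -0.1366]
q̇ = J⁺·V = [-0.2840, -0.7800, -0.8830, -0.3740, 0.4280]

-0.2840 -0.7800 -0.8830 -0.3740 0.4280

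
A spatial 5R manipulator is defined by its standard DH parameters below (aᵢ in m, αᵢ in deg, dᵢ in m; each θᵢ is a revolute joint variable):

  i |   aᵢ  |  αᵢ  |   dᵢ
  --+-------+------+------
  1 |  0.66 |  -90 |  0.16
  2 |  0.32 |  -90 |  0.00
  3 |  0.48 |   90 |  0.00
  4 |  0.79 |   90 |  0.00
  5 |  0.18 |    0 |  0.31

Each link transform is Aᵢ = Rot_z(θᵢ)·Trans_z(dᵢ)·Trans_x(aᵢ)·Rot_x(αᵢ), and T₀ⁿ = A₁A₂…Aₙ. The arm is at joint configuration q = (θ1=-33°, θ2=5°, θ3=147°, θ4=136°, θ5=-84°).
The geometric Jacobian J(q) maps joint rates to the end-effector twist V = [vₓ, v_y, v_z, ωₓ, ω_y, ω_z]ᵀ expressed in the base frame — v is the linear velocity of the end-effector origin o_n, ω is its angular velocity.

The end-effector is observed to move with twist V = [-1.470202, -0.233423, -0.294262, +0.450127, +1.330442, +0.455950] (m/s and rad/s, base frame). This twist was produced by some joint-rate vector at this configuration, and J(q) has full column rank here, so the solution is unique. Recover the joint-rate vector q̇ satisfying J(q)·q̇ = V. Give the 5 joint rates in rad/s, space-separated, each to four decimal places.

-0.5790 0.5340 -0.9130 -0.9310 -0.1220

o_n = [0.6506, -0.3172, -0.6330]
J₁: ẑ×o_n = [0.3172, 0.6506, -0.0000], ω = ẑ
J2: z=[0.5446, 0.8387, 0.0000] o=[0.5535, -0.3595, 0.1600] → [-0.6650, 0.4319, -0.0584, 0.5446, 0.8387, 0.0000]
J3: z=[-0.0731, 0.0475, -0.9962] o=[0.8209, -0.5331, 0.1321] → [0.1787, 0.1137, -0.0077, -0.0731, 0.0475, -0.9962]
J4: z=[-0.0017, -0.9989, -0.0475] o=[0.3422, -0.5339, 0.1672] → [0.8095, -0.0160, 0.3077, -0.0017, -0.9989, -0.0475]
J5: z=[-0.7454, 0.0329, -0.6658] o=[0.8688, -0.5069, -0.4210] → [0.1193, -0.0127, -0.1342, -0.7454, 0.0329, -0.6658]
q̇ = J⁺·V = [-0.5790, 0.5340, -0.9130, -0.9310, -0.1220]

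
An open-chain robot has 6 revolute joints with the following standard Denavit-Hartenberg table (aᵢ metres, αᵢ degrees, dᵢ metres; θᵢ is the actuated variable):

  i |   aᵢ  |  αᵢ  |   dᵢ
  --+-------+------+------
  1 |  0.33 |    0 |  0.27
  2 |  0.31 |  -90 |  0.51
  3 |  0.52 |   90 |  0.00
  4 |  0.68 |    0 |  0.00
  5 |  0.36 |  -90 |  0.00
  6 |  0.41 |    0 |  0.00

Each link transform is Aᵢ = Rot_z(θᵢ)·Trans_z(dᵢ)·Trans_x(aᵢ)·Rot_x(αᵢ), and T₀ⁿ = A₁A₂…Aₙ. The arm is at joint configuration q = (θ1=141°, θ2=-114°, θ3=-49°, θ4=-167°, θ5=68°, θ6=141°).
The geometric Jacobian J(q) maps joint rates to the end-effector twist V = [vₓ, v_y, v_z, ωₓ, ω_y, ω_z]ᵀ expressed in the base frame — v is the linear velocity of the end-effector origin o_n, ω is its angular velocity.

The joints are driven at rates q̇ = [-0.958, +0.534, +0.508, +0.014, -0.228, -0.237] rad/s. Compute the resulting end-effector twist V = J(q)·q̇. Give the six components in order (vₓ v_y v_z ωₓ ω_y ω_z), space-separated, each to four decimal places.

0.1489 -0.0501 -0.1110 -0.2404 0.4893 -0.7411

o_n = [0.1941, 0.2197, 0.4982]
J₁: ẑ×o_n = [-0.2197, 0.1941, 0.0000], ω = ẑ
J2: z=[0.0000, 0.0000, 1.0000] o=[-0.2565, 0.2077, 0.2700] → [-0.0120, 0.4506, 0.0000, 0.0000, 0.0000, 1.0000]
J3: z=[-0.4540, 0.8910, 0.0000] o=[0.0198, 0.3484, 0.7800] → [-0.2511, -0.1279, -0.0969, -0.4540, 0.8910, 0.0000]
J4: z=[-0.6725, -0.3426, 0.6561] o=[0.3237, 0.5033, 1.1724] → [0.4170, -0.5384, 0.1463, -0.6725, -0.3426, 0.6561]
J5: z=[-0.6725, -0.3426, 0.6561] o=[0.0059, 0.1697, 0.6724] → [0.0268, 0.0064, 0.0308, -0.6725, -0.3426, 0.6561]
J6: z=[0.6484, 0.1548, 0.7454] o=[0.1344, -0.1639, 0.6299] → [-0.3064, 0.1299, 0.2395, 0.6484, 0.1548, 0.7454]
V = J·q̇ = [0.1489, -0.0501, -0.1110, -0.2404, 0.4893, -0.7411]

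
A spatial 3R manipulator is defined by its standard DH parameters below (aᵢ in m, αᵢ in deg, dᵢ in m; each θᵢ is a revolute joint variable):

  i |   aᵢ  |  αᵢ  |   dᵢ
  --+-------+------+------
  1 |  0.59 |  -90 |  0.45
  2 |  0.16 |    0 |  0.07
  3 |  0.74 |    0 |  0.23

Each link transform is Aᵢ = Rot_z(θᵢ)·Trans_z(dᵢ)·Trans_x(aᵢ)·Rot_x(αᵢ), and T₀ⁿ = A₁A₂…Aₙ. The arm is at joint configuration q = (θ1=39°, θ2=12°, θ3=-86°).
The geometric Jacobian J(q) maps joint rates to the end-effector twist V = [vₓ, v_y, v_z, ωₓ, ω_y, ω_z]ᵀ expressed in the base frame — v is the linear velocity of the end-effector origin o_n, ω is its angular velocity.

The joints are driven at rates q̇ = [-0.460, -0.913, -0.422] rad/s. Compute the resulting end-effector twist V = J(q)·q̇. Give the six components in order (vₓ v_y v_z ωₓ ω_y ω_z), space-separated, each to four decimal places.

o_n = [0.5499, 0.8313, 1.1281]
J₁: ẑ×o_n = [-0.8313, 0.5499, 0.0000], ω = ẑ
J2: z=[-0.6293, 0.7771, 0.0000] o=[0.4585, 0.3713, 0.4500] → [0.5270, 0.4267, -0.3605, -0.6293, 0.7771, 0.0000]
J3: z=[-0.6293, 0.7771, 0.0000] o=[0.5361, 0.5242, 0.4167] → [0.5528, 0.4477, -0.2040, -0.6293, 0.7771, 0.0000]
V = J·q̇ = [-0.3320, -0.8314, 0.4152, 0.8401, -1.0375, -0.4600]

-0.3320 -0.8314 0.4152 0.8401 -1.0375 -0.4600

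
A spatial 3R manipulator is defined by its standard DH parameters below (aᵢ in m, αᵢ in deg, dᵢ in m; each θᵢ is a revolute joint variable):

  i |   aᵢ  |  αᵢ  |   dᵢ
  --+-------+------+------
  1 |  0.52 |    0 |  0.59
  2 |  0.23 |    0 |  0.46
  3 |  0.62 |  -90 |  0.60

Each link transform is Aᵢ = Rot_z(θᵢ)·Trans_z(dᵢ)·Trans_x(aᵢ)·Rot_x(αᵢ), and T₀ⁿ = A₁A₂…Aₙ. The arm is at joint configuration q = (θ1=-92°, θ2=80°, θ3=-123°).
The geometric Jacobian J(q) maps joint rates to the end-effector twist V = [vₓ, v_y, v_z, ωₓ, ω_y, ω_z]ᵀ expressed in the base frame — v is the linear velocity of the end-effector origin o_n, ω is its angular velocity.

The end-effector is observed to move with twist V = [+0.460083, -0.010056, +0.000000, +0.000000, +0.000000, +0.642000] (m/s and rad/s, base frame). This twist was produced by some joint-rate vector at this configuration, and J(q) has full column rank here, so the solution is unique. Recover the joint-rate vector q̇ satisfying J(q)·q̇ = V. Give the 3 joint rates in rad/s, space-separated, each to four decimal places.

0.2310 0.9940 -0.5830

o_n = [-0.2316, -1.0059, 1.6500]
J₁: ẑ×o_n = [1.0059, -0.2316, 0.0000], ω = ẑ
J2: z=[0.0000, 0.0000, 1.0000] o=[-0.0181, -0.5197, 0.5900] → [0.4862, -0.2134, 0.0000, 0.0000, 0.0000, 1.0000]
J3: z=[0.0000, 0.0000, 1.0000] o=[0.2068, -0.5675, 1.0500] → [0.4384, -0.4384, 0.0000, 0.0000, 0.0000, 1.0000]
q̇ = J⁺·V = [0.2310, 0.9940, -0.5830]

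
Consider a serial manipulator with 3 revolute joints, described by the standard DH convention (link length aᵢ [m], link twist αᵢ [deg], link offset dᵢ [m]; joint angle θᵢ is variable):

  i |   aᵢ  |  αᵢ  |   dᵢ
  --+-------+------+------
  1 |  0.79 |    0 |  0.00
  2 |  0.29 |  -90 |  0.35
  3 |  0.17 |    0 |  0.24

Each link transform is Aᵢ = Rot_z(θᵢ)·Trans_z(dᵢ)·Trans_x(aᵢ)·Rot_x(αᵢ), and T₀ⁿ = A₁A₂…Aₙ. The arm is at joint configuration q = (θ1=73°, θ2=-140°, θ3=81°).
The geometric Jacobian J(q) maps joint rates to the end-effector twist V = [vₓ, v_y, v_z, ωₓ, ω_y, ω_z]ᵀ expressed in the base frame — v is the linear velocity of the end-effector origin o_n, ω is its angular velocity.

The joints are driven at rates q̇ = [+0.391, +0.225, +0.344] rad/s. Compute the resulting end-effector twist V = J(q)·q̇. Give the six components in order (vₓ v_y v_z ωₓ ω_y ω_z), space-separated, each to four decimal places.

-0.1962 0.3558 -0.0091 0.3167 0.1344 0.6160

o_n = [0.5756, 0.5578, 0.1821]
J₁: ẑ×o_n = [-0.5578, 0.5756, 0.0000], ω = ẑ
J2: z=[0.0000, 0.0000, 1.0000] o=[0.2310, 0.7555, 0.0000] → [0.1977, 0.3446, -0.0000, 0.0000, 0.0000, 1.0000]
J3: z=[0.9205, 0.3907, 0.0000] o=[0.3443, 0.4885, 0.3500] → [-0.0656, 0.1546, -0.0266, 0.9205, 0.3907, 0.0000]
V = J·q̇ = [-0.1962, 0.3558, -0.0091, 0.3167, 0.1344, 0.6160]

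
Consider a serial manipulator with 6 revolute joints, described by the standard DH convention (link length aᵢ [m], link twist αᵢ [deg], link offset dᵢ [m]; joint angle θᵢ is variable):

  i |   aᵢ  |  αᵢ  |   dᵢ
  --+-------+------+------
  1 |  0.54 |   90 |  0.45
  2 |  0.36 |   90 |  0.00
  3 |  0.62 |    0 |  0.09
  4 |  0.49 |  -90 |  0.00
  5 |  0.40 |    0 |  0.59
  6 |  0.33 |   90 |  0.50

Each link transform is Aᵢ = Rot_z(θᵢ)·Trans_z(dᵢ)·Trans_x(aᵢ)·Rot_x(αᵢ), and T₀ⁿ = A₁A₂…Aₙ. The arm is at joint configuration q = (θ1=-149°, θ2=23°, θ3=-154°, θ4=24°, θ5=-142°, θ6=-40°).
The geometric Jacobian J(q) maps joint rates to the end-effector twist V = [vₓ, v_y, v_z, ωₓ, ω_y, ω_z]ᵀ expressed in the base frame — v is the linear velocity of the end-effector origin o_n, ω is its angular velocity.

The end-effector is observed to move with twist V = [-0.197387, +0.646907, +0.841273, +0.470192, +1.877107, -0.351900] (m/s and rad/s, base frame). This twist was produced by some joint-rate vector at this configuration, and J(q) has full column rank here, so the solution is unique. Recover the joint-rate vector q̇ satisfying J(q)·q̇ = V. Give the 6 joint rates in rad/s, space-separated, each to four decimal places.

o_n = [-0.7138, -1.4248, 0.4392]
J₁: ẑ×o_n = [1.4248, -0.7138, 0.0000], ω = ẑ
J2: z=[-0.5150, 0.8572, 0.0000] o=[-0.4629, -0.2781, 0.4500] → [-0.0093, -0.0056, 0.8056, -0.5150, 0.8572, 0.0000]
J3: z=[-0.3349, -0.2012, -0.9205] o=[-0.7469, -0.4488, 0.5907] → [-0.8679, -0.0813, 0.3336, -0.3349, -0.2012, -0.9205]
J4: z=[-0.3349, -0.2012, -0.9205] o=[-0.1974, -0.4357, 0.2901] → [-0.9405, 0.5253, 0.2274, -0.3349, -0.2012, -0.9205]
J5: z=[-0.2734, -0.9142, 0.2993] o=[0.2444, -0.6081, 0.1670] → [-0.0043, -0.2124, -0.6527, -0.2734, -0.9142, 0.2993]
J6: z=[-0.2734, -0.9142, 0.2993] o=[-0.2835, -1.0861, 0.1961] → [-0.1208, -0.0623, -0.3007, -0.2734, -0.9142, 0.2993]
q̇ = J⁺·V = [-0.7460, 0.4380, -0.5960, -0.3020, -0.9130, -0.5320]

-0.7460 0.4380 -0.5960 -0.3020 -0.9130 -0.5320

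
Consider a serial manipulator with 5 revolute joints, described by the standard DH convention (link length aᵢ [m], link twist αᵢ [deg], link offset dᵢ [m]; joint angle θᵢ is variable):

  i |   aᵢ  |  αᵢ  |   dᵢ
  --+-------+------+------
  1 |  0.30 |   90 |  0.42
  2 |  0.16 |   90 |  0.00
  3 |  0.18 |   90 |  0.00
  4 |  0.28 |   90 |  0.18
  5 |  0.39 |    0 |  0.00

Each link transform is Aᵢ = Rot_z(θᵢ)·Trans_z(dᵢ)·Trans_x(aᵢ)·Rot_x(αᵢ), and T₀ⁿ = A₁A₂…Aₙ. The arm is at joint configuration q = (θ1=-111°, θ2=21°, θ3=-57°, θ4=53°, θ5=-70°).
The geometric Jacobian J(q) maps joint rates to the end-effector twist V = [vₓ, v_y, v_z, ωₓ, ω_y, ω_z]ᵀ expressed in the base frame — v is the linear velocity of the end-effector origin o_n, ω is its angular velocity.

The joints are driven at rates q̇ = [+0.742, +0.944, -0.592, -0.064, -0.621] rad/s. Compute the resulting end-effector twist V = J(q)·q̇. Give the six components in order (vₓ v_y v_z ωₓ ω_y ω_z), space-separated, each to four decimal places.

o_n = [-0.0930, -0.9623, 0.3089]
J₁: ẑ×o_n = [0.9623, -0.0930, 0.0000], ω = ẑ
J2: z=[-0.9336, 0.3584, 0.0000] o=[-0.1075, -0.2801, 0.4200] → [-0.0398, -0.1038, 0.6317, -0.9336, 0.3584, 0.0000]
J3: z=[-0.1284, -0.3346, -0.9336] o=[-0.1610, -0.4195, 0.4773] → [-0.4504, -0.0852, 0.0925, -0.1284, -0.3346, -0.9336]
J4: z=[0.7891, 0.5358, -0.3006] o=[-0.0529, -0.5591, 0.5125] → [-0.2303, 0.1727, -0.2967, 0.7891, 0.5358, -0.3006]
J5: z=[0.5571, -0.4178, 0.7177] o=[0.1616, -0.6681, 0.2825] → [0.2002, -0.1974, -0.2703, 0.5571, -0.4178, 0.7177]
V = J·q̇ = [0.8335, -0.0050, 0.7284, -1.2017, 0.7615, 0.8682]

0.8335 -0.0050 0.7284 -1.2017 0.7615 0.8682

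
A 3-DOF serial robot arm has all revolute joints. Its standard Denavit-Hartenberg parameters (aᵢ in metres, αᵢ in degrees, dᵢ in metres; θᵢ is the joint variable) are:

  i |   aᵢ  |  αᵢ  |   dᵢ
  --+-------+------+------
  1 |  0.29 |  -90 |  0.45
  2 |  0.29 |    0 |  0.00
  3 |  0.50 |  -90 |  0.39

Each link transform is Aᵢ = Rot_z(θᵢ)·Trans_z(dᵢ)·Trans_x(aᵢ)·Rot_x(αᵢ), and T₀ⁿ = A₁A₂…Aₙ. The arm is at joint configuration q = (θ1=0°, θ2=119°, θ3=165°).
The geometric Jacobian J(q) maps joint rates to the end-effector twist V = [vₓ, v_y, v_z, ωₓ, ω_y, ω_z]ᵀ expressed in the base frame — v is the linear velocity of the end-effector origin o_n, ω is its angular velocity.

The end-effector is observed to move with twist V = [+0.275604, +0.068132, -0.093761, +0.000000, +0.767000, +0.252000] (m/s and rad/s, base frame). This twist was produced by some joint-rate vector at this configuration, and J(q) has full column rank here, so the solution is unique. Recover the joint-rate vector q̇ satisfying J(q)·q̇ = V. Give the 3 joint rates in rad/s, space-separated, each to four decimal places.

0.2520 -0.0070 0.7740

o_n = [0.2704, 0.3900, 0.6815]
J₁: ẑ×o_n = [-0.3900, 0.2704, 0.0000], ω = ẑ
J2: z=[0.0000, 1.0000, 0.0000] o=[0.2900, 0.0000, 0.4500] → [0.2315, -0.0000, 0.0196, 0.0000, 1.0000, 0.0000]
J3: z=[0.0000, 1.0000, 0.0000] o=[0.1494, 0.0000, 0.1964] → [0.4851, 0.0000, -0.1210, 0.0000, 1.0000, 0.0000]
q̇ = J⁺·V = [0.2520, -0.0070, 0.7740]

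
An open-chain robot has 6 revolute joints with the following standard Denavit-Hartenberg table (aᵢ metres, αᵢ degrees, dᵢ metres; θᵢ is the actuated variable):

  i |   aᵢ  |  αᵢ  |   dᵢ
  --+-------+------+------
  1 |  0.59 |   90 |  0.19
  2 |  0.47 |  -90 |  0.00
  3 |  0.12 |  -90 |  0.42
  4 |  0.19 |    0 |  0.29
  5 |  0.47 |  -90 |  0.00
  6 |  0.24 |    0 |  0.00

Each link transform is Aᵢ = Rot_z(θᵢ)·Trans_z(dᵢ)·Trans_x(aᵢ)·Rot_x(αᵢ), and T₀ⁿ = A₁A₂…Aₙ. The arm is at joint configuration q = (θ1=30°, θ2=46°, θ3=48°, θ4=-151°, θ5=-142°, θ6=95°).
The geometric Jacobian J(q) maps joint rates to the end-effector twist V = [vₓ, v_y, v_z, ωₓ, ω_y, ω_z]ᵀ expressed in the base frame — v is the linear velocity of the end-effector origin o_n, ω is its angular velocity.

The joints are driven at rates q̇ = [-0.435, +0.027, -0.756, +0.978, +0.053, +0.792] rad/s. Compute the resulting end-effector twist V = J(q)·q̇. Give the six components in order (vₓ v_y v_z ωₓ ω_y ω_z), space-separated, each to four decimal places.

0.1848 -0.7166 -0.0194 -0.1512 0.0525 -2.0772

o_n = [0.6964, 0.5524, 0.6317]
J₁: ẑ×o_n = [-0.5524, 0.6964, 0.0000], ω = ẑ
J2: z=[0.5000, -0.8660, 0.0000] o=[0.5110, 0.2950, 0.1900] → [-0.3825, -0.2208, 0.2893, 0.5000, -0.8660, 0.0000]
J3: z=[-0.6230, -0.3597, 0.6947] o=[0.7937, 0.4582, 0.5281] → [-0.1026, -0.0030, -0.0936, -0.6230, -0.3597, 0.6947]
J4: z=[-0.7816, 0.3214, -0.5346] o=[0.5358, 0.4123, 0.8776] → [-0.0042, -0.2781, -0.1611, -0.7816, 0.3214, -0.5346]
J5: z=[-0.7816, 0.3214, -0.5346] o=[0.2466, 0.3268, 0.7066] → [0.0965, -0.2990, -0.3209, -0.7816, 0.3214, -0.5346]
J6: z=[0.2149, -0.6658, -0.7145] o=[0.5218, 0.6433, 0.4944] → [-0.1563, -0.1543, 0.0967, 0.2149, -0.6658, -0.7145]
V = J·q̇ = [0.1848, -0.7166, -0.0194, -0.1512, 0.0525, -2.0772]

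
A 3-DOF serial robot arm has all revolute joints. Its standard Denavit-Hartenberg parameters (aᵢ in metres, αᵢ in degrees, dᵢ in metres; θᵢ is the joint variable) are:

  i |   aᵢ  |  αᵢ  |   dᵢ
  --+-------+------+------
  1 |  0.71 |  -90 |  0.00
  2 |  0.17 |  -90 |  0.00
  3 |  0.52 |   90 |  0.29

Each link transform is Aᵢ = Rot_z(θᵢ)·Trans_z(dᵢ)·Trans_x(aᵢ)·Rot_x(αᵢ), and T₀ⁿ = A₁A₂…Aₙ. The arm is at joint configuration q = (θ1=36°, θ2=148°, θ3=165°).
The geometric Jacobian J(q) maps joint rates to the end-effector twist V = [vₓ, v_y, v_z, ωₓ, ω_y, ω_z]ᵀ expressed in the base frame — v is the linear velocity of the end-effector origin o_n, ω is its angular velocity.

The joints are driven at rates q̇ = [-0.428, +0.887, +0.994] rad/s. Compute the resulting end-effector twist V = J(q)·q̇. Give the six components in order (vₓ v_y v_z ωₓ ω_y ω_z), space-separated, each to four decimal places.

o_n = [0.7572, 0.3837, 0.4220]
J₁: ẑ×o_n = [-0.3837, 0.7572, 0.0000], ω = ẑ
J2: z=[-0.5878, 0.8090, 0.0000] o=[0.5744, 0.4173, 0.0000] → [0.3414, 0.2481, -0.1281, -0.5878, 0.8090, 0.0000]
J3: z=[-0.4287, -0.3115, 0.8480] o=[0.4578, 0.3326, -0.0901] → [-0.2029, 0.4734, 0.0713, -0.4287, -0.3115, 0.8480]
V = J·q̇ = [0.2654, 0.3666, -0.0427, -0.9475, 0.4080, 0.4150]

0.2654 0.3666 -0.0427 -0.9475 0.4080 0.4150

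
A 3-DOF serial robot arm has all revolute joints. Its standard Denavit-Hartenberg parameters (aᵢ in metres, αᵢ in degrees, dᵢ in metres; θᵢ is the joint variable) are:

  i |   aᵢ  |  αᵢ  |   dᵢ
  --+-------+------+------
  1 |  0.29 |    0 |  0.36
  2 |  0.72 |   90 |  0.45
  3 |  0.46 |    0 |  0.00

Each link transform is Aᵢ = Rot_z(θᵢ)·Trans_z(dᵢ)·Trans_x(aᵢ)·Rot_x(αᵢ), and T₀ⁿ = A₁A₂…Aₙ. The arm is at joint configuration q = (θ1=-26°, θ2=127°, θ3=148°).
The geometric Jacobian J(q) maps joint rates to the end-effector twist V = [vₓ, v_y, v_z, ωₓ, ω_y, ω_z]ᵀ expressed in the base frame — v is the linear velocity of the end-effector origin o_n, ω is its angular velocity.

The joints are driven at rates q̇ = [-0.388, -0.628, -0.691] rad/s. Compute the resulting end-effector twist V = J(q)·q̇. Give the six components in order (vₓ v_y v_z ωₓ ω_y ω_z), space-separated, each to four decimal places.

o_n = [0.1977, 0.1967, 1.0538]
J₁: ẑ×o_n = [-0.1967, 0.1977, 0.0000], ω = ẑ
J2: z=[0.0000, 0.0000, 1.0000] o=[0.2607, -0.1271, 0.3600] → [-0.3238, -0.0629, 0.0000, 0.0000, 0.0000, 1.0000]
J3: z=[0.9816, 0.1908, 0.0000] o=[0.1233, 0.5796, 0.8100] → [0.0465, -0.2393, -0.3901, 0.9816, 0.1908, 0.0000]
V = J·q̇ = [0.2476, 0.1282, 0.2696, -0.6783, -0.1318, -1.0160]

0.2476 0.1282 0.2696 -0.6783 -0.1318 -1.0160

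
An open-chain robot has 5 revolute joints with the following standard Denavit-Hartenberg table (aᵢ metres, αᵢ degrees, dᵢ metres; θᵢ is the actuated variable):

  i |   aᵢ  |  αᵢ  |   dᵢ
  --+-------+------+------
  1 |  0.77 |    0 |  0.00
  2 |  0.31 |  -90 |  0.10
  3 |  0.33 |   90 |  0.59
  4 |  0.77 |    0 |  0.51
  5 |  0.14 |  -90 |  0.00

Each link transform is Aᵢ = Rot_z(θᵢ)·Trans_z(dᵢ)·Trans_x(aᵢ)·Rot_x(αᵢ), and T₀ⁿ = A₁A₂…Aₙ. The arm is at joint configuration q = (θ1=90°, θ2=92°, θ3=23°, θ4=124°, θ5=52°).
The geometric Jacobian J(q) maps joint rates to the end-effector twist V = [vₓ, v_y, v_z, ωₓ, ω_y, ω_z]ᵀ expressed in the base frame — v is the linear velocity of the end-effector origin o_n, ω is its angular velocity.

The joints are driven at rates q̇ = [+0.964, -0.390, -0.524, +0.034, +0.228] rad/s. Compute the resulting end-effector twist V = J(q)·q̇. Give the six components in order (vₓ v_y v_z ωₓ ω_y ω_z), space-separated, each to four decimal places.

o_n = [-0.2447, -0.4774, 0.6633]
J₁: ẑ×o_n = [0.4774, -0.2447, 0.0000], ω = ẑ
J2: z=[0.0000, 0.0000, 1.0000] o=[0.0000, 0.7700, 0.0000] → [1.2474, -0.2447, 0.0000, 0.0000, 0.0000, 1.0000]
J3: z=[0.0349, -0.9994, 0.0000] o=[-0.3098, 0.7592, 0.1000] → [-0.5630, -0.0197, 0.0219, 0.0349, -0.9994, 0.0000]
J4: z=[-0.3905, -0.0136, 0.9205] o=[-0.5928, 0.1589, -0.0289] → [0.5763, 0.5907, 0.2532, -0.3905, -0.0136, 0.9205]
J5: z=[-0.3905, -0.0136, 0.9205] o=[-0.3736, -0.4722, 0.6088] → [0.0041, 0.1399, 0.0038, -0.3905, -0.0136, 0.9205]
V = J·q̇ = [0.2893, -0.0782, -0.0020, -0.1206, 0.5201, 0.8152]

0.2893 -0.0782 -0.0020 -0.1206 0.5201 0.8152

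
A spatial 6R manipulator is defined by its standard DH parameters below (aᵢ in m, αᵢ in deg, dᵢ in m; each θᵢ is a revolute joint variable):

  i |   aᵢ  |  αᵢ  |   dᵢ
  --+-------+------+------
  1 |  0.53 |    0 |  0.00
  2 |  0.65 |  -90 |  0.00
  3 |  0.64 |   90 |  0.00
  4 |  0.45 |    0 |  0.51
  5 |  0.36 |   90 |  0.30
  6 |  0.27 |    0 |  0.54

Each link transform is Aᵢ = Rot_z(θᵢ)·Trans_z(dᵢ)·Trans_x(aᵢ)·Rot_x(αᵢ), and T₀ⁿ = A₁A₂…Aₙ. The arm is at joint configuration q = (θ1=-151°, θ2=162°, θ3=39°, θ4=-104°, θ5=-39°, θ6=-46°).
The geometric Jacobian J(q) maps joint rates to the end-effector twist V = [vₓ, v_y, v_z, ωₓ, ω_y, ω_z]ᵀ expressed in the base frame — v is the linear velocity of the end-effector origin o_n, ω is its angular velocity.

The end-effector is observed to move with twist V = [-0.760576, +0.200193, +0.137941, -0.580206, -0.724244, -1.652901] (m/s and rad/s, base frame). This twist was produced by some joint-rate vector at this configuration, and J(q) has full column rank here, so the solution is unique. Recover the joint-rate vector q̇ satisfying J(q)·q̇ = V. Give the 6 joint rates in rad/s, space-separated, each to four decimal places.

o_n = [0.4425, -0.4220, 0.6240]
J₁: ẑ×o_n = [0.4220, 0.4425, -0.0000], ω = ẑ
J2: z=[0.0000, 0.0000, 1.0000] o=[-0.4635, -0.2569, 0.0000] → [0.1651, 0.9060, -0.0000, 0.0000, 0.0000, 1.0000]
J3: z=[-0.1908, 0.9816, 0.0000] o=[0.1745, -0.1329, 0.0000] → [0.6125, 0.1191, -0.2079, -0.1908, 0.9816, 0.0000]
J4: z=[0.6178, 0.1201, 0.7771] o=[0.6627, -0.0380, -0.4028] → [0.4217, -0.8055, -0.2108, 0.6178, 0.1201, 0.7771]
J5: z=[0.6178, 0.1201, 0.7771] o=[0.9781, -0.4215, 0.0621] → [0.0678, -0.7634, 0.0640, 0.6178, 0.1201, 0.7771]
J6: z=[-0.6115, 0.6947, 0.3787] o=[0.9854, -0.6408, 0.4762] → [0.0198, -0.1152, 0.2434, -0.6115, 0.6947, 0.3787]
q̇ = J⁺·V = [-0.3060, -0.4930, -0.6170, -0.2750, -0.8340, 0.0210]

-0.3060 -0.4930 -0.6170 -0.2750 -0.8340 0.0210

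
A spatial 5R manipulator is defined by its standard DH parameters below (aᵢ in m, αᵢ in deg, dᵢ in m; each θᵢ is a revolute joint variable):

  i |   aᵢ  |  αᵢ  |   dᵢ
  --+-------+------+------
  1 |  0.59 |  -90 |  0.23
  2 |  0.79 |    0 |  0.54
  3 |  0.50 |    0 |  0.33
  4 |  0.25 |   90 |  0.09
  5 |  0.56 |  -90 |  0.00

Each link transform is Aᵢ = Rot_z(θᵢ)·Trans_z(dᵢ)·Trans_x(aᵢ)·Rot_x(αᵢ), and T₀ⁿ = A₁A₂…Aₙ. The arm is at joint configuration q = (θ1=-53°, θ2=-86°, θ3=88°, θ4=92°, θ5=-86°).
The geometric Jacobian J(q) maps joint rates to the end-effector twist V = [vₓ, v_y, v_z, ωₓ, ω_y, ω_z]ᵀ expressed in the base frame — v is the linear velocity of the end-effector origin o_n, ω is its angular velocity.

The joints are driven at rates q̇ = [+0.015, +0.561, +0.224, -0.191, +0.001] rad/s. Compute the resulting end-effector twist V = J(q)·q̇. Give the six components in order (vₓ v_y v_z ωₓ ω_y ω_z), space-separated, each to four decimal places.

o_n = [0.9974, -0.6566, 0.7123]
J₁: ẑ×o_n = [0.6566, 0.9974, -0.0000], ω = ẑ
J2: z=[0.7986, 0.6018, 0.0000] o=[0.3551, -0.4712, 0.2300] → [0.2902, -0.3852, -0.5346, 0.7986, 0.6018, 0.0000]
J3: z=[0.7986, 0.6018, 0.0000] o=[0.8195, -0.1902, 1.0181] → [-0.1840, 0.2442, -0.4795, 0.7986, 0.6018, 0.0000]
J4: z=[0.7986, 0.6018, 0.0000] o=[1.3838, -0.3907, 1.0006] → [-0.1735, 0.2303, 0.0202, 0.7986, 0.6018, 0.0000]
J5: z=[0.6003, -0.7967, -0.0698] o=[1.4452, -0.3226, 0.7512] → [0.0077, 0.0546, -0.5573, 0.6003, -0.7967, -0.0698]
V = J·q̇ = [0.1646, -0.1903, -0.4118, 0.4750, 0.3567, 0.0149]

0.1646 -0.1903 -0.4118 0.4750 0.3567 0.0149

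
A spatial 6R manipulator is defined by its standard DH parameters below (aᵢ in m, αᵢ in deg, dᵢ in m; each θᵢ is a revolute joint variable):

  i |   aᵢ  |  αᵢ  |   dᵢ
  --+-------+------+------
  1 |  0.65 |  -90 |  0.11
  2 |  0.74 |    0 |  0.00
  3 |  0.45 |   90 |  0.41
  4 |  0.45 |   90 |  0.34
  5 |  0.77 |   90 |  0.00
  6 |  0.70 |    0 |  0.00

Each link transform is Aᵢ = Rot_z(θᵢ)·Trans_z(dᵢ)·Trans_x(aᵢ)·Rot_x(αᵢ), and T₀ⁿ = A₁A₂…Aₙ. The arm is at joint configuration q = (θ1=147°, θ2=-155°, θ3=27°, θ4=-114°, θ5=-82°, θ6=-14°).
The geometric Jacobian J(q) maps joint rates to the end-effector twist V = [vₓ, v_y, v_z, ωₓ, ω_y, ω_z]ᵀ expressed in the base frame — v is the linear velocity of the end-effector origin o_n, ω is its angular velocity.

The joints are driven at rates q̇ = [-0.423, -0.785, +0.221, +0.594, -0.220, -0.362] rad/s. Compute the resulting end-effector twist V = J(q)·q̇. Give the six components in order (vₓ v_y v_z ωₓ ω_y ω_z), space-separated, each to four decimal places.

1.2149 -0.6254 0.4241 0.9886 0.5277 -0.7762

o_n = [-0.3926, 0.5581, 1.3646]
J₁: ẑ×o_n = [-0.5581, -0.3926, 0.0000], ω = ẑ
J2: z=[-0.5446, -0.8387, 0.0000] o=[-0.5451, 0.3540, 0.1100] → [-1.0522, 0.6833, 0.0168, -0.5446, -0.8387, 0.0000]
J3: z=[-0.5446, -0.8387, 0.0000] o=[0.0173, -0.0113, 0.4227] → [-0.7899, 0.5130, -0.6539, -0.5446, -0.8387, 0.0000]
J4: z=[0.6609, -0.4292, -0.6157] o=[0.0264, -0.5060, 0.7773] → [0.4031, -0.1302, 0.5234, 0.6609, -0.4292, -0.6157]
J5: z=[-0.6932, -0.0348, -0.7199] o=[0.3805, -0.2458, 0.4238] → [0.5459, 1.2087, -0.5841, -0.6932, -0.0348, -0.7199]
J6: z=[-0.3767, -0.8340, 0.4031] o=[-0.0926, 0.1782, 0.8589] → [-0.5749, 0.0696, -0.3933, -0.3767, -0.8340, 0.4031]
V = J·q̇ = [1.2149, -0.6254, 0.4241, 0.9886, 0.5277, -0.7762]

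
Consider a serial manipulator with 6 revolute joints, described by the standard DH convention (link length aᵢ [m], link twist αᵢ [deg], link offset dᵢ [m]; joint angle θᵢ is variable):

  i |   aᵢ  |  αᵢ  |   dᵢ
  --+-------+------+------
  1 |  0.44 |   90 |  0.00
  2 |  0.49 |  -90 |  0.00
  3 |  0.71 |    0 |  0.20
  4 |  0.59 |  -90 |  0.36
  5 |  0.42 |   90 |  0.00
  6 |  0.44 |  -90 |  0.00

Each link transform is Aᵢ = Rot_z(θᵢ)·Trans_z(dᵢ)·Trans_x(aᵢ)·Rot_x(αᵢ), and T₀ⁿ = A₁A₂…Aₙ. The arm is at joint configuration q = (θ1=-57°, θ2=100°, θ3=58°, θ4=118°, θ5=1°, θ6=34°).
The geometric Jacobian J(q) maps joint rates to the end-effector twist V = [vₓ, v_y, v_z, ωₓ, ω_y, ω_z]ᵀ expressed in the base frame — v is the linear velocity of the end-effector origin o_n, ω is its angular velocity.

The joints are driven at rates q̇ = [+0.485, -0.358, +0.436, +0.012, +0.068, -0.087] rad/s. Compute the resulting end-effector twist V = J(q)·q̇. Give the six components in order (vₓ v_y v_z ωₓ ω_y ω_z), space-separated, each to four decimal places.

o_n = [0.3756, 0.2526, -0.6092]
J₁: ẑ×o_n = [-0.2526, 0.3756, 0.0000], ω = ẑ
J2: z=[-0.8387, -0.5446, 0.0000] o=[0.2396, -0.3690, 0.0000] → [0.3318, -0.5109, -0.4473, -0.8387, -0.5446, 0.0000]
J3: z=[-0.5364, 0.8259, -0.1736] o=[0.1933, -0.2977, 0.4826] → [-0.8061, -0.6172, -0.4457, -0.5364, 0.8259, -0.1736]
J4: z=[-0.5364, 0.8259, -0.1736] o=[0.5554, 0.2503, 0.8184] → [-1.1786, -0.7344, 0.1473, -0.5364, 0.8259, -0.1736]
J5: z=[-0.8300, -0.5535, -0.0687] o=[0.4525, 0.4843, 0.1762] → [0.4188, -0.6466, 0.1497, -0.8300, -0.5535, -0.0687]
J6: z=[-0.5336, 0.8239, -0.1908] o=[0.5206, 0.4332, -0.2351] → [-0.3427, -0.1720, 0.2159, -0.5336, 0.8239, -0.1908]
V = J·q̇ = [-0.5486, 0.0581, -0.0410, 0.0499, 0.4557, 0.4191]

-0.5486 0.0581 -0.0410 0.0499 0.4557 0.4191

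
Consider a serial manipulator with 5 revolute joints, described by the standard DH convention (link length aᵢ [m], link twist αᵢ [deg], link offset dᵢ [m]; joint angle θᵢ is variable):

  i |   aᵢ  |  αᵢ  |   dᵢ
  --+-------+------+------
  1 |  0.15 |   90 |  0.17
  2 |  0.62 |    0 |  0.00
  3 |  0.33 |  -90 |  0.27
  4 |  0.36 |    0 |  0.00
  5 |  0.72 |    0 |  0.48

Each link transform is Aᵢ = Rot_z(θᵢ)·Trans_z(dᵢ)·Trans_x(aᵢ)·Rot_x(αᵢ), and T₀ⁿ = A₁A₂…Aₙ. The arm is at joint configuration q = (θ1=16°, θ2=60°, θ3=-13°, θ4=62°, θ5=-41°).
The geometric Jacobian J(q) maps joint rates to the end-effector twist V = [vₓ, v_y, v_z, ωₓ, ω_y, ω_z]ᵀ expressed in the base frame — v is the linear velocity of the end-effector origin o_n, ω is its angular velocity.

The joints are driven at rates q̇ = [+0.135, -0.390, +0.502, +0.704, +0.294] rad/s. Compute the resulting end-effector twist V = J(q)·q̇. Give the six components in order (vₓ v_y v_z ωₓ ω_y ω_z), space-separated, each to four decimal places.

o_n = [0.7882, 0.5442, 1.8908]
J₁: ẑ×o_n = [-0.5442, 0.7882, 0.0000], ω = ẑ
J2: z=[0.2756, -0.9613, 0.0000] o=[0.1442, 0.0413, 0.1700] → [-1.6542, -0.4743, 0.7577, 0.2756, -0.9613, 0.0000]
J3: z=[0.2756, -0.9613, 0.0000] o=[0.4422, 0.1268, 0.7069] → [-1.1380, -0.3263, 0.4477, 0.2756, -0.9613, 0.0000]
J4: z=[-0.7030, -0.2016, 0.6820] o=[0.7329, -0.0707, 0.9483] → [-0.6094, 0.7003, -0.4212, -0.7030, -0.2016, 0.6820]
J5: z=[-0.7030, -0.2016, 0.6820] o=[0.7561, 0.2666, 1.0719] → [-0.3544, 0.5976, -0.1887, -0.7030, -0.2016, 0.6820]
V = J·q̇ = [-0.5329, 0.7963, -0.4227, -0.6707, -0.3088, 0.8156]

-0.5329 0.7963 -0.4227 -0.6707 -0.3088 0.8156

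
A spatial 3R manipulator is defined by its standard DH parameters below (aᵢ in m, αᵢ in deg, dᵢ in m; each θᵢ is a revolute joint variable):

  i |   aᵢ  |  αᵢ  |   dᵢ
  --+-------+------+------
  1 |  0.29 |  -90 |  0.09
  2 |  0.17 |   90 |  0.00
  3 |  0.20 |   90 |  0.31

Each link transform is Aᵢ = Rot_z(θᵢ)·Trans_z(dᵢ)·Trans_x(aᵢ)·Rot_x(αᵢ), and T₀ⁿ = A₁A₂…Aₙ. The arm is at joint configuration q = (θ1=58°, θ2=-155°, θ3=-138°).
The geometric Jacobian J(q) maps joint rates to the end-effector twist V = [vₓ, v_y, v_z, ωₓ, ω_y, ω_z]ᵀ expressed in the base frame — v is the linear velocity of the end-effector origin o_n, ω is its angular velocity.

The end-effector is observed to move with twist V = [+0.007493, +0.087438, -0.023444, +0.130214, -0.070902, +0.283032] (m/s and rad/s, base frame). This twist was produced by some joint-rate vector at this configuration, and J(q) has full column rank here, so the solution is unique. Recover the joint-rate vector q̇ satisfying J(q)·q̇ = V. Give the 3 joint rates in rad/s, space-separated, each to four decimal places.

0.2640 -0.1480 -0.0210

o_n = [0.1875, 0.0475, -0.1819]
J₁: ẑ×o_n = [-0.0475, 0.1875, 0.0000], ω = ẑ
J2: z=[-0.8480, 0.5299, 0.0000] o=[0.1537, 0.2459, 0.0900] → [-0.1441, -0.2306, 0.1504, -0.8480, 0.5299, 0.0000]
J3: z=[-0.2240, -0.3584, -0.9063] o=[0.0720, 0.1153, 0.1618] → [0.0618, -0.1816, 0.0566, -0.2240, -0.3584, -0.9063]
q̇ = J⁺·V = [0.2640, -0.1480, -0.0210]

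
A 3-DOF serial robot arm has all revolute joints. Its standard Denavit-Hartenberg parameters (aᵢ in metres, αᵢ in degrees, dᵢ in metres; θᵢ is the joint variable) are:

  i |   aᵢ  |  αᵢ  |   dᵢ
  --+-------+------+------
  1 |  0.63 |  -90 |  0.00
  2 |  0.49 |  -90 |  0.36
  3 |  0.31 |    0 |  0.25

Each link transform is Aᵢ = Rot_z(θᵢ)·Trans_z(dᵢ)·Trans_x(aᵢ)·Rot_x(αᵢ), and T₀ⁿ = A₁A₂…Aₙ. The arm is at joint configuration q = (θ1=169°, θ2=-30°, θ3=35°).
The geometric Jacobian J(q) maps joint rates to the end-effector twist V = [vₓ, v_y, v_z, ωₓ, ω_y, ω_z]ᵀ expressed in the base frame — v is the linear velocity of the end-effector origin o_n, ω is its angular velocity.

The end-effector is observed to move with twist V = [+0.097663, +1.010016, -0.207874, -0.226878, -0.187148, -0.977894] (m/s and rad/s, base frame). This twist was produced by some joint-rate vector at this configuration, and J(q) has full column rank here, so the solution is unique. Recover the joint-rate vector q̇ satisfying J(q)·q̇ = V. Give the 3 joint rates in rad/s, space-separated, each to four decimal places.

-0.6540 0.2270 0.3740

o_n = [-1.4083, 0.0881, 0.1555]
J₁: ẑ×o_n = [-0.0881, -1.4083, 0.0000], ω = ẑ
J2: z=[-0.1908, -0.9816, 0.0000] o=[-0.6184, 0.1202, 0.0000] → [-0.1526, 0.0297, -0.7693, -0.1908, -0.9816, 0.0000]
J3: z=[-0.4908, 0.0954, -0.8660] o=[-1.1037, -0.1522, 0.2450] → [0.1996, 0.2199, -0.0889, -0.4908, 0.0954, -0.8660]
q̇ = J⁺·V = [-0.6540, 0.2270, 0.3740]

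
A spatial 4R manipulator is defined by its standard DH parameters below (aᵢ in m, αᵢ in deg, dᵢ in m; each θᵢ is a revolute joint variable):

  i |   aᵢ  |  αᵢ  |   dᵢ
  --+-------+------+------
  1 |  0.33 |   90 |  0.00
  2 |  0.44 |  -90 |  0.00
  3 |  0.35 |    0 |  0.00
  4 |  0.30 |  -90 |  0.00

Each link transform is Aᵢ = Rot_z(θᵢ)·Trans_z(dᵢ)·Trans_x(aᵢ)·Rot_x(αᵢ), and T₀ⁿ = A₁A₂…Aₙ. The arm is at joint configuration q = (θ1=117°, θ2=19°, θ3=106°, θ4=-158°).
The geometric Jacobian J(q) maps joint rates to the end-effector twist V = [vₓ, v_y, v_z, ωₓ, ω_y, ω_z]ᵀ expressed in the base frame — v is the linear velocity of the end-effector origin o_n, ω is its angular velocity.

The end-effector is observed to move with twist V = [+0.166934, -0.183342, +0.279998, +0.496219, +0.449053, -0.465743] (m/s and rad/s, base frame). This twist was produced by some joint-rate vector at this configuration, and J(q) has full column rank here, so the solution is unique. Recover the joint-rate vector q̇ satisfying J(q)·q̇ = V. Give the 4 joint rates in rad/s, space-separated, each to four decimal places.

0.0420 0.6460 0.0120 -0.5490

o_n = [-0.4657, 0.6936, 0.1720]
J₁: ẑ×o_n = [-0.6936, -0.4657, 0.0000], ω = ẑ
J2: z=[0.8910, 0.4540, 0.0000] o=[-0.1498, 0.2940, 0.0000] → [0.0781, -0.1532, 0.4994, 0.8910, 0.4540, 0.0000]
J3: z=[0.1478, -0.2901, 0.9455] o=[-0.3387, 0.6647, 0.1432] → [-0.0357, -0.1243, -0.0326, 0.1478, -0.2901, 0.9455]
J4: z=[0.1478, -0.2901, 0.9455] o=[-0.5970, 0.4307, 0.1118] → [-0.2660, 0.1153, 0.0770, 0.1478, -0.2901, 0.9455]
q̇ = J⁺·V = [0.0420, 0.6460, 0.0120, -0.5490]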